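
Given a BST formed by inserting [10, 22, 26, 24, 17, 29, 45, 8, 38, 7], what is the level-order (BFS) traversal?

Tree insertion order: [10, 22, 26, 24, 17, 29, 45, 8, 38, 7]
Tree (level-order array): [10, 8, 22, 7, None, 17, 26, None, None, None, None, 24, 29, None, None, None, 45, 38]
BFS from the root, enqueuing left then right child of each popped node:
  queue [10] -> pop 10, enqueue [8, 22], visited so far: [10]
  queue [8, 22] -> pop 8, enqueue [7], visited so far: [10, 8]
  queue [22, 7] -> pop 22, enqueue [17, 26], visited so far: [10, 8, 22]
  queue [7, 17, 26] -> pop 7, enqueue [none], visited so far: [10, 8, 22, 7]
  queue [17, 26] -> pop 17, enqueue [none], visited so far: [10, 8, 22, 7, 17]
  queue [26] -> pop 26, enqueue [24, 29], visited so far: [10, 8, 22, 7, 17, 26]
  queue [24, 29] -> pop 24, enqueue [none], visited so far: [10, 8, 22, 7, 17, 26, 24]
  queue [29] -> pop 29, enqueue [45], visited so far: [10, 8, 22, 7, 17, 26, 24, 29]
  queue [45] -> pop 45, enqueue [38], visited so far: [10, 8, 22, 7, 17, 26, 24, 29, 45]
  queue [38] -> pop 38, enqueue [none], visited so far: [10, 8, 22, 7, 17, 26, 24, 29, 45, 38]
Result: [10, 8, 22, 7, 17, 26, 24, 29, 45, 38]


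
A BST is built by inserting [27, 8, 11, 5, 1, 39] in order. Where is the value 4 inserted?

Starting tree (level order): [27, 8, 39, 5, 11, None, None, 1]
Insertion path: 27 -> 8 -> 5 -> 1
Result: insert 4 as right child of 1
Final tree (level order): [27, 8, 39, 5, 11, None, None, 1, None, None, None, None, 4]


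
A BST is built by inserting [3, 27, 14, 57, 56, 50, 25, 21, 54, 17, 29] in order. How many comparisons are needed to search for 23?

Search path for 23: 3 -> 27 -> 14 -> 25 -> 21
Found: False
Comparisons: 5


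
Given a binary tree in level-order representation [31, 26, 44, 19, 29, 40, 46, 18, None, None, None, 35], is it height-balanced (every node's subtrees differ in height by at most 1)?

Tree (level-order array): [31, 26, 44, 19, 29, 40, 46, 18, None, None, None, 35]
Definition: a tree is height-balanced if, at every node, |h(left) - h(right)| <= 1 (empty subtree has height -1).
Bottom-up per-node check:
  node 18: h_left=-1, h_right=-1, diff=0 [OK], height=0
  node 19: h_left=0, h_right=-1, diff=1 [OK], height=1
  node 29: h_left=-1, h_right=-1, diff=0 [OK], height=0
  node 26: h_left=1, h_right=0, diff=1 [OK], height=2
  node 35: h_left=-1, h_right=-1, diff=0 [OK], height=0
  node 40: h_left=0, h_right=-1, diff=1 [OK], height=1
  node 46: h_left=-1, h_right=-1, diff=0 [OK], height=0
  node 44: h_left=1, h_right=0, diff=1 [OK], height=2
  node 31: h_left=2, h_right=2, diff=0 [OK], height=3
All nodes satisfy the balance condition.
Result: Balanced


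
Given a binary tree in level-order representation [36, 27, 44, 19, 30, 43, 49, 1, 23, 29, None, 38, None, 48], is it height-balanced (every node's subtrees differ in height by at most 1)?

Tree (level-order array): [36, 27, 44, 19, 30, 43, 49, 1, 23, 29, None, 38, None, 48]
Definition: a tree is height-balanced if, at every node, |h(left) - h(right)| <= 1 (empty subtree has height -1).
Bottom-up per-node check:
  node 1: h_left=-1, h_right=-1, diff=0 [OK], height=0
  node 23: h_left=-1, h_right=-1, diff=0 [OK], height=0
  node 19: h_left=0, h_right=0, diff=0 [OK], height=1
  node 29: h_left=-1, h_right=-1, diff=0 [OK], height=0
  node 30: h_left=0, h_right=-1, diff=1 [OK], height=1
  node 27: h_left=1, h_right=1, diff=0 [OK], height=2
  node 38: h_left=-1, h_right=-1, diff=0 [OK], height=0
  node 43: h_left=0, h_right=-1, diff=1 [OK], height=1
  node 48: h_left=-1, h_right=-1, diff=0 [OK], height=0
  node 49: h_left=0, h_right=-1, diff=1 [OK], height=1
  node 44: h_left=1, h_right=1, diff=0 [OK], height=2
  node 36: h_left=2, h_right=2, diff=0 [OK], height=3
All nodes satisfy the balance condition.
Result: Balanced


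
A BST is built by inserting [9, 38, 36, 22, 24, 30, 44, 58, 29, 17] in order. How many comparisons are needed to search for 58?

Search path for 58: 9 -> 38 -> 44 -> 58
Found: True
Comparisons: 4


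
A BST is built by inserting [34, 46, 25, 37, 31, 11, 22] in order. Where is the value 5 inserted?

Starting tree (level order): [34, 25, 46, 11, 31, 37, None, None, 22]
Insertion path: 34 -> 25 -> 11
Result: insert 5 as left child of 11
Final tree (level order): [34, 25, 46, 11, 31, 37, None, 5, 22]


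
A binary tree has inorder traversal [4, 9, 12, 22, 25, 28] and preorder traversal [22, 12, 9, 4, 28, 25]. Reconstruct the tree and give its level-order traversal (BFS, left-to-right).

Inorder:  [4, 9, 12, 22, 25, 28]
Preorder: [22, 12, 9, 4, 28, 25]
Algorithm: preorder visits root first, so consume preorder in order;
for each root, split the current inorder slice at that value into
left-subtree inorder and right-subtree inorder, then recurse.
Recursive splits:
  root=22; inorder splits into left=[4, 9, 12], right=[25, 28]
  root=12; inorder splits into left=[4, 9], right=[]
  root=9; inorder splits into left=[4], right=[]
  root=4; inorder splits into left=[], right=[]
  root=28; inorder splits into left=[25], right=[]
  root=25; inorder splits into left=[], right=[]
Reconstructed level-order: [22, 12, 28, 9, 25, 4]


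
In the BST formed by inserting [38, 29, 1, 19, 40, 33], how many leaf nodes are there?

Tree built from: [38, 29, 1, 19, 40, 33]
Tree (level-order array): [38, 29, 40, 1, 33, None, None, None, 19]
Rule: A leaf has 0 children.
Per-node child counts:
  node 38: 2 child(ren)
  node 29: 2 child(ren)
  node 1: 1 child(ren)
  node 19: 0 child(ren)
  node 33: 0 child(ren)
  node 40: 0 child(ren)
Matching nodes: [19, 33, 40]
Count of leaf nodes: 3


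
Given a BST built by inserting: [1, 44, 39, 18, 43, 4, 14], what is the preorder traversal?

Tree insertion order: [1, 44, 39, 18, 43, 4, 14]
Tree (level-order array): [1, None, 44, 39, None, 18, 43, 4, None, None, None, None, 14]
Preorder traversal: [1, 44, 39, 18, 4, 14, 43]


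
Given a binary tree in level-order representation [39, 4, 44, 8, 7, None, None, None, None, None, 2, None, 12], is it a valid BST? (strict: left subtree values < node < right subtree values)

Level-order array: [39, 4, 44, 8, 7, None, None, None, None, None, 2, None, 12]
Validate using subtree bounds (lo, hi): at each node, require lo < value < hi,
then recurse left with hi=value and right with lo=value.
Preorder trace (stopping at first violation):
  at node 39 with bounds (-inf, +inf): OK
  at node 4 with bounds (-inf, 39): OK
  at node 8 with bounds (-inf, 4): VIOLATION
Node 8 violates its bound: not (-inf < 8 < 4).
Result: Not a valid BST


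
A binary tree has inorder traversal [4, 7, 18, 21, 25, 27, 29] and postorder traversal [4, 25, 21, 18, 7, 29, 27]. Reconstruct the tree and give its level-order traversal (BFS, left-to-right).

Inorder:   [4, 7, 18, 21, 25, 27, 29]
Postorder: [4, 25, 21, 18, 7, 29, 27]
Algorithm: postorder visits root last, so walk postorder right-to-left;
each value is the root of the current inorder slice — split it at that
value, recurse on the right subtree first, then the left.
Recursive splits:
  root=27; inorder splits into left=[4, 7, 18, 21, 25], right=[29]
  root=29; inorder splits into left=[], right=[]
  root=7; inorder splits into left=[4], right=[18, 21, 25]
  root=18; inorder splits into left=[], right=[21, 25]
  root=21; inorder splits into left=[], right=[25]
  root=25; inorder splits into left=[], right=[]
  root=4; inorder splits into left=[], right=[]
Reconstructed level-order: [27, 7, 29, 4, 18, 21, 25]


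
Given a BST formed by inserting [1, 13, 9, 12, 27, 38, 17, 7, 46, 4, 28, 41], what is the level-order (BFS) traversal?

Tree insertion order: [1, 13, 9, 12, 27, 38, 17, 7, 46, 4, 28, 41]
Tree (level-order array): [1, None, 13, 9, 27, 7, 12, 17, 38, 4, None, None, None, None, None, 28, 46, None, None, None, None, 41]
BFS from the root, enqueuing left then right child of each popped node:
  queue [1] -> pop 1, enqueue [13], visited so far: [1]
  queue [13] -> pop 13, enqueue [9, 27], visited so far: [1, 13]
  queue [9, 27] -> pop 9, enqueue [7, 12], visited so far: [1, 13, 9]
  queue [27, 7, 12] -> pop 27, enqueue [17, 38], visited so far: [1, 13, 9, 27]
  queue [7, 12, 17, 38] -> pop 7, enqueue [4], visited so far: [1, 13, 9, 27, 7]
  queue [12, 17, 38, 4] -> pop 12, enqueue [none], visited so far: [1, 13, 9, 27, 7, 12]
  queue [17, 38, 4] -> pop 17, enqueue [none], visited so far: [1, 13, 9, 27, 7, 12, 17]
  queue [38, 4] -> pop 38, enqueue [28, 46], visited so far: [1, 13, 9, 27, 7, 12, 17, 38]
  queue [4, 28, 46] -> pop 4, enqueue [none], visited so far: [1, 13, 9, 27, 7, 12, 17, 38, 4]
  queue [28, 46] -> pop 28, enqueue [none], visited so far: [1, 13, 9, 27, 7, 12, 17, 38, 4, 28]
  queue [46] -> pop 46, enqueue [41], visited so far: [1, 13, 9, 27, 7, 12, 17, 38, 4, 28, 46]
  queue [41] -> pop 41, enqueue [none], visited so far: [1, 13, 9, 27, 7, 12, 17, 38, 4, 28, 46, 41]
Result: [1, 13, 9, 27, 7, 12, 17, 38, 4, 28, 46, 41]


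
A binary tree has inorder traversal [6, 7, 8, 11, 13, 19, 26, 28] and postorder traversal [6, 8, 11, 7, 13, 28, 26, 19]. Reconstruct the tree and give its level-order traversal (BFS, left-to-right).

Inorder:   [6, 7, 8, 11, 13, 19, 26, 28]
Postorder: [6, 8, 11, 7, 13, 28, 26, 19]
Algorithm: postorder visits root last, so walk postorder right-to-left;
each value is the root of the current inorder slice — split it at that
value, recurse on the right subtree first, then the left.
Recursive splits:
  root=19; inorder splits into left=[6, 7, 8, 11, 13], right=[26, 28]
  root=26; inorder splits into left=[], right=[28]
  root=28; inorder splits into left=[], right=[]
  root=13; inorder splits into left=[6, 7, 8, 11], right=[]
  root=7; inorder splits into left=[6], right=[8, 11]
  root=11; inorder splits into left=[8], right=[]
  root=8; inorder splits into left=[], right=[]
  root=6; inorder splits into left=[], right=[]
Reconstructed level-order: [19, 13, 26, 7, 28, 6, 11, 8]


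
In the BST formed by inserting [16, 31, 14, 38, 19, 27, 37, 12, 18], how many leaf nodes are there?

Tree built from: [16, 31, 14, 38, 19, 27, 37, 12, 18]
Tree (level-order array): [16, 14, 31, 12, None, 19, 38, None, None, 18, 27, 37]
Rule: A leaf has 0 children.
Per-node child counts:
  node 16: 2 child(ren)
  node 14: 1 child(ren)
  node 12: 0 child(ren)
  node 31: 2 child(ren)
  node 19: 2 child(ren)
  node 18: 0 child(ren)
  node 27: 0 child(ren)
  node 38: 1 child(ren)
  node 37: 0 child(ren)
Matching nodes: [12, 18, 27, 37]
Count of leaf nodes: 4


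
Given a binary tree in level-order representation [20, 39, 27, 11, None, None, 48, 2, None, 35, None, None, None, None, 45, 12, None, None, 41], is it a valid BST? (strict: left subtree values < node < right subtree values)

Level-order array: [20, 39, 27, 11, None, None, 48, 2, None, 35, None, None, None, None, 45, 12, None, None, 41]
Validate using subtree bounds (lo, hi): at each node, require lo < value < hi,
then recurse left with hi=value and right with lo=value.
Preorder trace (stopping at first violation):
  at node 20 with bounds (-inf, +inf): OK
  at node 39 with bounds (-inf, 20): VIOLATION
Node 39 violates its bound: not (-inf < 39 < 20).
Result: Not a valid BST


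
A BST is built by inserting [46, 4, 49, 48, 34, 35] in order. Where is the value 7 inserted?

Starting tree (level order): [46, 4, 49, None, 34, 48, None, None, 35]
Insertion path: 46 -> 4 -> 34
Result: insert 7 as left child of 34
Final tree (level order): [46, 4, 49, None, 34, 48, None, 7, 35]


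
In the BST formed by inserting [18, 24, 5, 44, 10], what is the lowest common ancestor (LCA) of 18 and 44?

Tree insertion order: [18, 24, 5, 44, 10]
Tree (level-order array): [18, 5, 24, None, 10, None, 44]
In a BST, the LCA of p=18, q=44 is the first node v on the
root-to-leaf path with p <= v <= q (go left if both < v, right if both > v).
Walk from root:
  at 18: 18 <= 18 <= 44, this is the LCA
LCA = 18


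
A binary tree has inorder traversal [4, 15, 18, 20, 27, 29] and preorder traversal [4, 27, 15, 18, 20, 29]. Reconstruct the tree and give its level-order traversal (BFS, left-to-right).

Inorder:  [4, 15, 18, 20, 27, 29]
Preorder: [4, 27, 15, 18, 20, 29]
Algorithm: preorder visits root first, so consume preorder in order;
for each root, split the current inorder slice at that value into
left-subtree inorder and right-subtree inorder, then recurse.
Recursive splits:
  root=4; inorder splits into left=[], right=[15, 18, 20, 27, 29]
  root=27; inorder splits into left=[15, 18, 20], right=[29]
  root=15; inorder splits into left=[], right=[18, 20]
  root=18; inorder splits into left=[], right=[20]
  root=20; inorder splits into left=[], right=[]
  root=29; inorder splits into left=[], right=[]
Reconstructed level-order: [4, 27, 15, 29, 18, 20]


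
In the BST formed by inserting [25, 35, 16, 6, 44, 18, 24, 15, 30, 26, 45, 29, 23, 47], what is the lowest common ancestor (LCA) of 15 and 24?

Tree insertion order: [25, 35, 16, 6, 44, 18, 24, 15, 30, 26, 45, 29, 23, 47]
Tree (level-order array): [25, 16, 35, 6, 18, 30, 44, None, 15, None, 24, 26, None, None, 45, None, None, 23, None, None, 29, None, 47]
In a BST, the LCA of p=15, q=24 is the first node v on the
root-to-leaf path with p <= v <= q (go left if both < v, right if both > v).
Walk from root:
  at 25: both 15 and 24 < 25, go left
  at 16: 15 <= 16 <= 24, this is the LCA
LCA = 16


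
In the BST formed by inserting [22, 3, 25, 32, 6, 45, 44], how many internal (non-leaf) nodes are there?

Tree built from: [22, 3, 25, 32, 6, 45, 44]
Tree (level-order array): [22, 3, 25, None, 6, None, 32, None, None, None, 45, 44]
Rule: An internal node has at least one child.
Per-node child counts:
  node 22: 2 child(ren)
  node 3: 1 child(ren)
  node 6: 0 child(ren)
  node 25: 1 child(ren)
  node 32: 1 child(ren)
  node 45: 1 child(ren)
  node 44: 0 child(ren)
Matching nodes: [22, 3, 25, 32, 45]
Count of internal (non-leaf) nodes: 5


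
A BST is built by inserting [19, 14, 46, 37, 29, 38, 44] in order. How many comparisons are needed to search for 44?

Search path for 44: 19 -> 46 -> 37 -> 38 -> 44
Found: True
Comparisons: 5


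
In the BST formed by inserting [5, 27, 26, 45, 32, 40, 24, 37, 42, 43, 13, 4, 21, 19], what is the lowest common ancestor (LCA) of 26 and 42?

Tree insertion order: [5, 27, 26, 45, 32, 40, 24, 37, 42, 43, 13, 4, 21, 19]
Tree (level-order array): [5, 4, 27, None, None, 26, 45, 24, None, 32, None, 13, None, None, 40, None, 21, 37, 42, 19, None, None, None, None, 43]
In a BST, the LCA of p=26, q=42 is the first node v on the
root-to-leaf path with p <= v <= q (go left if both < v, right if both > v).
Walk from root:
  at 5: both 26 and 42 > 5, go right
  at 27: 26 <= 27 <= 42, this is the LCA
LCA = 27


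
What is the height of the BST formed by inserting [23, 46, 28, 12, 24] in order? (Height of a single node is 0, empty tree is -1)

Insertion order: [23, 46, 28, 12, 24]
Tree (level-order array): [23, 12, 46, None, None, 28, None, 24]
Compute height bottom-up (empty subtree = -1):
  height(12) = 1 + max(-1, -1) = 0
  height(24) = 1 + max(-1, -1) = 0
  height(28) = 1 + max(0, -1) = 1
  height(46) = 1 + max(1, -1) = 2
  height(23) = 1 + max(0, 2) = 3
Height = 3


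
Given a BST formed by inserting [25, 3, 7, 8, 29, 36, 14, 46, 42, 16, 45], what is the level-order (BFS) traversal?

Tree insertion order: [25, 3, 7, 8, 29, 36, 14, 46, 42, 16, 45]
Tree (level-order array): [25, 3, 29, None, 7, None, 36, None, 8, None, 46, None, 14, 42, None, None, 16, None, 45]
BFS from the root, enqueuing left then right child of each popped node:
  queue [25] -> pop 25, enqueue [3, 29], visited so far: [25]
  queue [3, 29] -> pop 3, enqueue [7], visited so far: [25, 3]
  queue [29, 7] -> pop 29, enqueue [36], visited so far: [25, 3, 29]
  queue [7, 36] -> pop 7, enqueue [8], visited so far: [25, 3, 29, 7]
  queue [36, 8] -> pop 36, enqueue [46], visited so far: [25, 3, 29, 7, 36]
  queue [8, 46] -> pop 8, enqueue [14], visited so far: [25, 3, 29, 7, 36, 8]
  queue [46, 14] -> pop 46, enqueue [42], visited so far: [25, 3, 29, 7, 36, 8, 46]
  queue [14, 42] -> pop 14, enqueue [16], visited so far: [25, 3, 29, 7, 36, 8, 46, 14]
  queue [42, 16] -> pop 42, enqueue [45], visited so far: [25, 3, 29, 7, 36, 8, 46, 14, 42]
  queue [16, 45] -> pop 16, enqueue [none], visited so far: [25, 3, 29, 7, 36, 8, 46, 14, 42, 16]
  queue [45] -> pop 45, enqueue [none], visited so far: [25, 3, 29, 7, 36, 8, 46, 14, 42, 16, 45]
Result: [25, 3, 29, 7, 36, 8, 46, 14, 42, 16, 45]


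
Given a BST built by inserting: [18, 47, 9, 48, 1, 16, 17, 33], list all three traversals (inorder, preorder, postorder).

Tree insertion order: [18, 47, 9, 48, 1, 16, 17, 33]
Tree (level-order array): [18, 9, 47, 1, 16, 33, 48, None, None, None, 17]
Inorder (L, root, R): [1, 9, 16, 17, 18, 33, 47, 48]
Preorder (root, L, R): [18, 9, 1, 16, 17, 47, 33, 48]
Postorder (L, R, root): [1, 17, 16, 9, 33, 48, 47, 18]


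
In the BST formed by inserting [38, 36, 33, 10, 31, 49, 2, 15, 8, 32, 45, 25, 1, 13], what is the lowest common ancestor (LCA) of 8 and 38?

Tree insertion order: [38, 36, 33, 10, 31, 49, 2, 15, 8, 32, 45, 25, 1, 13]
Tree (level-order array): [38, 36, 49, 33, None, 45, None, 10, None, None, None, 2, 31, 1, 8, 15, 32, None, None, None, None, 13, 25]
In a BST, the LCA of p=8, q=38 is the first node v on the
root-to-leaf path with p <= v <= q (go left if both < v, right if both > v).
Walk from root:
  at 38: 8 <= 38 <= 38, this is the LCA
LCA = 38


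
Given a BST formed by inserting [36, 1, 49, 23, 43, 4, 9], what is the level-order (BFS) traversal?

Tree insertion order: [36, 1, 49, 23, 43, 4, 9]
Tree (level-order array): [36, 1, 49, None, 23, 43, None, 4, None, None, None, None, 9]
BFS from the root, enqueuing left then right child of each popped node:
  queue [36] -> pop 36, enqueue [1, 49], visited so far: [36]
  queue [1, 49] -> pop 1, enqueue [23], visited so far: [36, 1]
  queue [49, 23] -> pop 49, enqueue [43], visited so far: [36, 1, 49]
  queue [23, 43] -> pop 23, enqueue [4], visited so far: [36, 1, 49, 23]
  queue [43, 4] -> pop 43, enqueue [none], visited so far: [36, 1, 49, 23, 43]
  queue [4] -> pop 4, enqueue [9], visited so far: [36, 1, 49, 23, 43, 4]
  queue [9] -> pop 9, enqueue [none], visited so far: [36, 1, 49, 23, 43, 4, 9]
Result: [36, 1, 49, 23, 43, 4, 9]


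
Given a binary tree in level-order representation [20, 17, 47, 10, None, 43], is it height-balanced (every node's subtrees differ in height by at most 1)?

Tree (level-order array): [20, 17, 47, 10, None, 43]
Definition: a tree is height-balanced if, at every node, |h(left) - h(right)| <= 1 (empty subtree has height -1).
Bottom-up per-node check:
  node 10: h_left=-1, h_right=-1, diff=0 [OK], height=0
  node 17: h_left=0, h_right=-1, diff=1 [OK], height=1
  node 43: h_left=-1, h_right=-1, diff=0 [OK], height=0
  node 47: h_left=0, h_right=-1, diff=1 [OK], height=1
  node 20: h_left=1, h_right=1, diff=0 [OK], height=2
All nodes satisfy the balance condition.
Result: Balanced


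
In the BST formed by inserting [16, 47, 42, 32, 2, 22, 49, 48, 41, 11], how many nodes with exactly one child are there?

Tree built from: [16, 47, 42, 32, 2, 22, 49, 48, 41, 11]
Tree (level-order array): [16, 2, 47, None, 11, 42, 49, None, None, 32, None, 48, None, 22, 41]
Rule: These are nodes with exactly 1 non-null child.
Per-node child counts:
  node 16: 2 child(ren)
  node 2: 1 child(ren)
  node 11: 0 child(ren)
  node 47: 2 child(ren)
  node 42: 1 child(ren)
  node 32: 2 child(ren)
  node 22: 0 child(ren)
  node 41: 0 child(ren)
  node 49: 1 child(ren)
  node 48: 0 child(ren)
Matching nodes: [2, 42, 49]
Count of nodes with exactly one child: 3


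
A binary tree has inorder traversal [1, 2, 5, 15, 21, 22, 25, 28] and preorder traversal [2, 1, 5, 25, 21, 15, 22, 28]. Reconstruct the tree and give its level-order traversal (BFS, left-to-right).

Inorder:  [1, 2, 5, 15, 21, 22, 25, 28]
Preorder: [2, 1, 5, 25, 21, 15, 22, 28]
Algorithm: preorder visits root first, so consume preorder in order;
for each root, split the current inorder slice at that value into
left-subtree inorder and right-subtree inorder, then recurse.
Recursive splits:
  root=2; inorder splits into left=[1], right=[5, 15, 21, 22, 25, 28]
  root=1; inorder splits into left=[], right=[]
  root=5; inorder splits into left=[], right=[15, 21, 22, 25, 28]
  root=25; inorder splits into left=[15, 21, 22], right=[28]
  root=21; inorder splits into left=[15], right=[22]
  root=15; inorder splits into left=[], right=[]
  root=22; inorder splits into left=[], right=[]
  root=28; inorder splits into left=[], right=[]
Reconstructed level-order: [2, 1, 5, 25, 21, 28, 15, 22]


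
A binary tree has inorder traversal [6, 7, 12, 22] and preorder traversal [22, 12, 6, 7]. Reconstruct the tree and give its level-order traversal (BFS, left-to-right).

Inorder:  [6, 7, 12, 22]
Preorder: [22, 12, 6, 7]
Algorithm: preorder visits root first, so consume preorder in order;
for each root, split the current inorder slice at that value into
left-subtree inorder and right-subtree inorder, then recurse.
Recursive splits:
  root=22; inorder splits into left=[6, 7, 12], right=[]
  root=12; inorder splits into left=[6, 7], right=[]
  root=6; inorder splits into left=[], right=[7]
  root=7; inorder splits into left=[], right=[]
Reconstructed level-order: [22, 12, 6, 7]


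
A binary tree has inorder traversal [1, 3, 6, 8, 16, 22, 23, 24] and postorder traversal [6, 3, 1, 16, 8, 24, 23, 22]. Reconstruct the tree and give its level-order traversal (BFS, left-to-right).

Inorder:   [1, 3, 6, 8, 16, 22, 23, 24]
Postorder: [6, 3, 1, 16, 8, 24, 23, 22]
Algorithm: postorder visits root last, so walk postorder right-to-left;
each value is the root of the current inorder slice — split it at that
value, recurse on the right subtree first, then the left.
Recursive splits:
  root=22; inorder splits into left=[1, 3, 6, 8, 16], right=[23, 24]
  root=23; inorder splits into left=[], right=[24]
  root=24; inorder splits into left=[], right=[]
  root=8; inorder splits into left=[1, 3, 6], right=[16]
  root=16; inorder splits into left=[], right=[]
  root=1; inorder splits into left=[], right=[3, 6]
  root=3; inorder splits into left=[], right=[6]
  root=6; inorder splits into left=[], right=[]
Reconstructed level-order: [22, 8, 23, 1, 16, 24, 3, 6]


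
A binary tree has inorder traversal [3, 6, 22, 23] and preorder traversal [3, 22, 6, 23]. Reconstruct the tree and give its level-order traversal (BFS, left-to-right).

Inorder:  [3, 6, 22, 23]
Preorder: [3, 22, 6, 23]
Algorithm: preorder visits root first, so consume preorder in order;
for each root, split the current inorder slice at that value into
left-subtree inorder and right-subtree inorder, then recurse.
Recursive splits:
  root=3; inorder splits into left=[], right=[6, 22, 23]
  root=22; inorder splits into left=[6], right=[23]
  root=6; inorder splits into left=[], right=[]
  root=23; inorder splits into left=[], right=[]
Reconstructed level-order: [3, 22, 6, 23]


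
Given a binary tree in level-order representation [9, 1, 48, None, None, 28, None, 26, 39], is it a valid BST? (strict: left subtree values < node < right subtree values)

Level-order array: [9, 1, 48, None, None, 28, None, 26, 39]
Validate using subtree bounds (lo, hi): at each node, require lo < value < hi,
then recurse left with hi=value and right with lo=value.
Preorder trace (stopping at first violation):
  at node 9 with bounds (-inf, +inf): OK
  at node 1 with bounds (-inf, 9): OK
  at node 48 with bounds (9, +inf): OK
  at node 28 with bounds (9, 48): OK
  at node 26 with bounds (9, 28): OK
  at node 39 with bounds (28, 48): OK
No violation found at any node.
Result: Valid BST


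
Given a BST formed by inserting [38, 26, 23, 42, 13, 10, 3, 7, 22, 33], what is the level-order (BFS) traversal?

Tree insertion order: [38, 26, 23, 42, 13, 10, 3, 7, 22, 33]
Tree (level-order array): [38, 26, 42, 23, 33, None, None, 13, None, None, None, 10, 22, 3, None, None, None, None, 7]
BFS from the root, enqueuing left then right child of each popped node:
  queue [38] -> pop 38, enqueue [26, 42], visited so far: [38]
  queue [26, 42] -> pop 26, enqueue [23, 33], visited so far: [38, 26]
  queue [42, 23, 33] -> pop 42, enqueue [none], visited so far: [38, 26, 42]
  queue [23, 33] -> pop 23, enqueue [13], visited so far: [38, 26, 42, 23]
  queue [33, 13] -> pop 33, enqueue [none], visited so far: [38, 26, 42, 23, 33]
  queue [13] -> pop 13, enqueue [10, 22], visited so far: [38, 26, 42, 23, 33, 13]
  queue [10, 22] -> pop 10, enqueue [3], visited so far: [38, 26, 42, 23, 33, 13, 10]
  queue [22, 3] -> pop 22, enqueue [none], visited so far: [38, 26, 42, 23, 33, 13, 10, 22]
  queue [3] -> pop 3, enqueue [7], visited so far: [38, 26, 42, 23, 33, 13, 10, 22, 3]
  queue [7] -> pop 7, enqueue [none], visited so far: [38, 26, 42, 23, 33, 13, 10, 22, 3, 7]
Result: [38, 26, 42, 23, 33, 13, 10, 22, 3, 7]


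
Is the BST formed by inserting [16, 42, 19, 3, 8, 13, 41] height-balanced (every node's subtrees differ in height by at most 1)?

Tree (level-order array): [16, 3, 42, None, 8, 19, None, None, 13, None, 41]
Definition: a tree is height-balanced if, at every node, |h(left) - h(right)| <= 1 (empty subtree has height -1).
Bottom-up per-node check:
  node 13: h_left=-1, h_right=-1, diff=0 [OK], height=0
  node 8: h_left=-1, h_right=0, diff=1 [OK], height=1
  node 3: h_left=-1, h_right=1, diff=2 [FAIL (|-1-1|=2 > 1)], height=2
  node 41: h_left=-1, h_right=-1, diff=0 [OK], height=0
  node 19: h_left=-1, h_right=0, diff=1 [OK], height=1
  node 42: h_left=1, h_right=-1, diff=2 [FAIL (|1--1|=2 > 1)], height=2
  node 16: h_left=2, h_right=2, diff=0 [OK], height=3
Node 3 violates the condition: |-1 - 1| = 2 > 1.
Result: Not balanced


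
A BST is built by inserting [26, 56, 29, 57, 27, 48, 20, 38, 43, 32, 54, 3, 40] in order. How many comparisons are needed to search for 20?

Search path for 20: 26 -> 20
Found: True
Comparisons: 2


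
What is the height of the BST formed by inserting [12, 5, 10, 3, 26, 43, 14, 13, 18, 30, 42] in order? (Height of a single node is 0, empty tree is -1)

Insertion order: [12, 5, 10, 3, 26, 43, 14, 13, 18, 30, 42]
Tree (level-order array): [12, 5, 26, 3, 10, 14, 43, None, None, None, None, 13, 18, 30, None, None, None, None, None, None, 42]
Compute height bottom-up (empty subtree = -1):
  height(3) = 1 + max(-1, -1) = 0
  height(10) = 1 + max(-1, -1) = 0
  height(5) = 1 + max(0, 0) = 1
  height(13) = 1 + max(-1, -1) = 0
  height(18) = 1 + max(-1, -1) = 0
  height(14) = 1 + max(0, 0) = 1
  height(42) = 1 + max(-1, -1) = 0
  height(30) = 1 + max(-1, 0) = 1
  height(43) = 1 + max(1, -1) = 2
  height(26) = 1 + max(1, 2) = 3
  height(12) = 1 + max(1, 3) = 4
Height = 4


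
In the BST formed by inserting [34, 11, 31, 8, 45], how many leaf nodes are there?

Tree built from: [34, 11, 31, 8, 45]
Tree (level-order array): [34, 11, 45, 8, 31]
Rule: A leaf has 0 children.
Per-node child counts:
  node 34: 2 child(ren)
  node 11: 2 child(ren)
  node 8: 0 child(ren)
  node 31: 0 child(ren)
  node 45: 0 child(ren)
Matching nodes: [8, 31, 45]
Count of leaf nodes: 3


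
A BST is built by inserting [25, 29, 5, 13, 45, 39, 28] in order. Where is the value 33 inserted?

Starting tree (level order): [25, 5, 29, None, 13, 28, 45, None, None, None, None, 39]
Insertion path: 25 -> 29 -> 45 -> 39
Result: insert 33 as left child of 39
Final tree (level order): [25, 5, 29, None, 13, 28, 45, None, None, None, None, 39, None, 33]


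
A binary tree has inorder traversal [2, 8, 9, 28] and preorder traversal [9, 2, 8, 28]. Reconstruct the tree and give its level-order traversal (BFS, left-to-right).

Inorder:  [2, 8, 9, 28]
Preorder: [9, 2, 8, 28]
Algorithm: preorder visits root first, so consume preorder in order;
for each root, split the current inorder slice at that value into
left-subtree inorder and right-subtree inorder, then recurse.
Recursive splits:
  root=9; inorder splits into left=[2, 8], right=[28]
  root=2; inorder splits into left=[], right=[8]
  root=8; inorder splits into left=[], right=[]
  root=28; inorder splits into left=[], right=[]
Reconstructed level-order: [9, 2, 28, 8]


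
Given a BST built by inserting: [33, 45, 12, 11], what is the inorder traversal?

Tree insertion order: [33, 45, 12, 11]
Tree (level-order array): [33, 12, 45, 11]
Inorder traversal: [11, 12, 33, 45]


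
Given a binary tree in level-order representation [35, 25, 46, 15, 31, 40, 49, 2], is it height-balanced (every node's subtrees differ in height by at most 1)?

Tree (level-order array): [35, 25, 46, 15, 31, 40, 49, 2]
Definition: a tree is height-balanced if, at every node, |h(left) - h(right)| <= 1 (empty subtree has height -1).
Bottom-up per-node check:
  node 2: h_left=-1, h_right=-1, diff=0 [OK], height=0
  node 15: h_left=0, h_right=-1, diff=1 [OK], height=1
  node 31: h_left=-1, h_right=-1, diff=0 [OK], height=0
  node 25: h_left=1, h_right=0, diff=1 [OK], height=2
  node 40: h_left=-1, h_right=-1, diff=0 [OK], height=0
  node 49: h_left=-1, h_right=-1, diff=0 [OK], height=0
  node 46: h_left=0, h_right=0, diff=0 [OK], height=1
  node 35: h_left=2, h_right=1, diff=1 [OK], height=3
All nodes satisfy the balance condition.
Result: Balanced


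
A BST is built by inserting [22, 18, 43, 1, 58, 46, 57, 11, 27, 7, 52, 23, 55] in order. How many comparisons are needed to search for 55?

Search path for 55: 22 -> 43 -> 58 -> 46 -> 57 -> 52 -> 55
Found: True
Comparisons: 7


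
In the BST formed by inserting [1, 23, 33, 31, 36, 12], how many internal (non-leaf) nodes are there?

Tree built from: [1, 23, 33, 31, 36, 12]
Tree (level-order array): [1, None, 23, 12, 33, None, None, 31, 36]
Rule: An internal node has at least one child.
Per-node child counts:
  node 1: 1 child(ren)
  node 23: 2 child(ren)
  node 12: 0 child(ren)
  node 33: 2 child(ren)
  node 31: 0 child(ren)
  node 36: 0 child(ren)
Matching nodes: [1, 23, 33]
Count of internal (non-leaf) nodes: 3


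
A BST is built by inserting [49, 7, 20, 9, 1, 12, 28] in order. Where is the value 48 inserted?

Starting tree (level order): [49, 7, None, 1, 20, None, None, 9, 28, None, 12]
Insertion path: 49 -> 7 -> 20 -> 28
Result: insert 48 as right child of 28
Final tree (level order): [49, 7, None, 1, 20, None, None, 9, 28, None, 12, None, 48]


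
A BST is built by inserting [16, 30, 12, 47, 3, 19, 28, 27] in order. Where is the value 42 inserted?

Starting tree (level order): [16, 12, 30, 3, None, 19, 47, None, None, None, 28, None, None, 27]
Insertion path: 16 -> 30 -> 47
Result: insert 42 as left child of 47
Final tree (level order): [16, 12, 30, 3, None, 19, 47, None, None, None, 28, 42, None, 27]


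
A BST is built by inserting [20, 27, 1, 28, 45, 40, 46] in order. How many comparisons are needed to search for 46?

Search path for 46: 20 -> 27 -> 28 -> 45 -> 46
Found: True
Comparisons: 5


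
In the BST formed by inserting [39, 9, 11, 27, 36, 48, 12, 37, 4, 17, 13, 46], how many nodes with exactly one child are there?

Tree built from: [39, 9, 11, 27, 36, 48, 12, 37, 4, 17, 13, 46]
Tree (level-order array): [39, 9, 48, 4, 11, 46, None, None, None, None, 27, None, None, 12, 36, None, 17, None, 37, 13]
Rule: These are nodes with exactly 1 non-null child.
Per-node child counts:
  node 39: 2 child(ren)
  node 9: 2 child(ren)
  node 4: 0 child(ren)
  node 11: 1 child(ren)
  node 27: 2 child(ren)
  node 12: 1 child(ren)
  node 17: 1 child(ren)
  node 13: 0 child(ren)
  node 36: 1 child(ren)
  node 37: 0 child(ren)
  node 48: 1 child(ren)
  node 46: 0 child(ren)
Matching nodes: [11, 12, 17, 36, 48]
Count of nodes with exactly one child: 5


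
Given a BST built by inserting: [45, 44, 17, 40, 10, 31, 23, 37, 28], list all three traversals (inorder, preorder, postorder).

Tree insertion order: [45, 44, 17, 40, 10, 31, 23, 37, 28]
Tree (level-order array): [45, 44, None, 17, None, 10, 40, None, None, 31, None, 23, 37, None, 28]
Inorder (L, root, R): [10, 17, 23, 28, 31, 37, 40, 44, 45]
Preorder (root, L, R): [45, 44, 17, 10, 40, 31, 23, 28, 37]
Postorder (L, R, root): [10, 28, 23, 37, 31, 40, 17, 44, 45]


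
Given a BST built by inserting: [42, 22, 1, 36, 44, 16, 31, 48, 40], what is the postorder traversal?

Tree insertion order: [42, 22, 1, 36, 44, 16, 31, 48, 40]
Tree (level-order array): [42, 22, 44, 1, 36, None, 48, None, 16, 31, 40]
Postorder traversal: [16, 1, 31, 40, 36, 22, 48, 44, 42]


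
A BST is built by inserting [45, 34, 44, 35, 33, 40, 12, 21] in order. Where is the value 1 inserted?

Starting tree (level order): [45, 34, None, 33, 44, 12, None, 35, None, None, 21, None, 40]
Insertion path: 45 -> 34 -> 33 -> 12
Result: insert 1 as left child of 12
Final tree (level order): [45, 34, None, 33, 44, 12, None, 35, None, 1, 21, None, 40]


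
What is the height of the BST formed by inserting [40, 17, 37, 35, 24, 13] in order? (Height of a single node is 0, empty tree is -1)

Insertion order: [40, 17, 37, 35, 24, 13]
Tree (level-order array): [40, 17, None, 13, 37, None, None, 35, None, 24]
Compute height bottom-up (empty subtree = -1):
  height(13) = 1 + max(-1, -1) = 0
  height(24) = 1 + max(-1, -1) = 0
  height(35) = 1 + max(0, -1) = 1
  height(37) = 1 + max(1, -1) = 2
  height(17) = 1 + max(0, 2) = 3
  height(40) = 1 + max(3, -1) = 4
Height = 4


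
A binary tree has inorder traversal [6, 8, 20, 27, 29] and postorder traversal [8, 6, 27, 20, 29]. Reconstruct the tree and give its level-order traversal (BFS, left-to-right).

Inorder:   [6, 8, 20, 27, 29]
Postorder: [8, 6, 27, 20, 29]
Algorithm: postorder visits root last, so walk postorder right-to-left;
each value is the root of the current inorder slice — split it at that
value, recurse on the right subtree first, then the left.
Recursive splits:
  root=29; inorder splits into left=[6, 8, 20, 27], right=[]
  root=20; inorder splits into left=[6, 8], right=[27]
  root=27; inorder splits into left=[], right=[]
  root=6; inorder splits into left=[], right=[8]
  root=8; inorder splits into left=[], right=[]
Reconstructed level-order: [29, 20, 6, 27, 8]


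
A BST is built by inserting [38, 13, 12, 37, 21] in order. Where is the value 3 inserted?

Starting tree (level order): [38, 13, None, 12, 37, None, None, 21]
Insertion path: 38 -> 13 -> 12
Result: insert 3 as left child of 12
Final tree (level order): [38, 13, None, 12, 37, 3, None, 21]


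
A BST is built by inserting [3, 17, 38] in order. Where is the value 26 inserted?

Starting tree (level order): [3, None, 17, None, 38]
Insertion path: 3 -> 17 -> 38
Result: insert 26 as left child of 38
Final tree (level order): [3, None, 17, None, 38, 26]


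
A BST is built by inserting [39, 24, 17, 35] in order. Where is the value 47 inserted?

Starting tree (level order): [39, 24, None, 17, 35]
Insertion path: 39
Result: insert 47 as right child of 39
Final tree (level order): [39, 24, 47, 17, 35]


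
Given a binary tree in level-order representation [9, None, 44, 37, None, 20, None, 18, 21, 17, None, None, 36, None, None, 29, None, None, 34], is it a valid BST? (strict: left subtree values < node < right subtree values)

Level-order array: [9, None, 44, 37, None, 20, None, 18, 21, 17, None, None, 36, None, None, 29, None, None, 34]
Validate using subtree bounds (lo, hi): at each node, require lo < value < hi,
then recurse left with hi=value and right with lo=value.
Preorder trace (stopping at first violation):
  at node 9 with bounds (-inf, +inf): OK
  at node 44 with bounds (9, +inf): OK
  at node 37 with bounds (9, 44): OK
  at node 20 with bounds (9, 37): OK
  at node 18 with bounds (9, 20): OK
  at node 17 with bounds (9, 18): OK
  at node 21 with bounds (20, 37): OK
  at node 36 with bounds (21, 37): OK
  at node 29 with bounds (21, 36): OK
  at node 34 with bounds (29, 36): OK
No violation found at any node.
Result: Valid BST


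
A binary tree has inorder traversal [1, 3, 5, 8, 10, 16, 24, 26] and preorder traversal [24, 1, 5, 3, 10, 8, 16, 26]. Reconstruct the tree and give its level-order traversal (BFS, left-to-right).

Inorder:  [1, 3, 5, 8, 10, 16, 24, 26]
Preorder: [24, 1, 5, 3, 10, 8, 16, 26]
Algorithm: preorder visits root first, so consume preorder in order;
for each root, split the current inorder slice at that value into
left-subtree inorder and right-subtree inorder, then recurse.
Recursive splits:
  root=24; inorder splits into left=[1, 3, 5, 8, 10, 16], right=[26]
  root=1; inorder splits into left=[], right=[3, 5, 8, 10, 16]
  root=5; inorder splits into left=[3], right=[8, 10, 16]
  root=3; inorder splits into left=[], right=[]
  root=10; inorder splits into left=[8], right=[16]
  root=8; inorder splits into left=[], right=[]
  root=16; inorder splits into left=[], right=[]
  root=26; inorder splits into left=[], right=[]
Reconstructed level-order: [24, 1, 26, 5, 3, 10, 8, 16]


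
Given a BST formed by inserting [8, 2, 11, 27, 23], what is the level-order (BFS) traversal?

Tree insertion order: [8, 2, 11, 27, 23]
Tree (level-order array): [8, 2, 11, None, None, None, 27, 23]
BFS from the root, enqueuing left then right child of each popped node:
  queue [8] -> pop 8, enqueue [2, 11], visited so far: [8]
  queue [2, 11] -> pop 2, enqueue [none], visited so far: [8, 2]
  queue [11] -> pop 11, enqueue [27], visited so far: [8, 2, 11]
  queue [27] -> pop 27, enqueue [23], visited so far: [8, 2, 11, 27]
  queue [23] -> pop 23, enqueue [none], visited so far: [8, 2, 11, 27, 23]
Result: [8, 2, 11, 27, 23]


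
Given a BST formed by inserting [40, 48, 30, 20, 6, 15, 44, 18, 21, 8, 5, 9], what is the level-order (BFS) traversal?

Tree insertion order: [40, 48, 30, 20, 6, 15, 44, 18, 21, 8, 5, 9]
Tree (level-order array): [40, 30, 48, 20, None, 44, None, 6, 21, None, None, 5, 15, None, None, None, None, 8, 18, None, 9]
BFS from the root, enqueuing left then right child of each popped node:
  queue [40] -> pop 40, enqueue [30, 48], visited so far: [40]
  queue [30, 48] -> pop 30, enqueue [20], visited so far: [40, 30]
  queue [48, 20] -> pop 48, enqueue [44], visited so far: [40, 30, 48]
  queue [20, 44] -> pop 20, enqueue [6, 21], visited so far: [40, 30, 48, 20]
  queue [44, 6, 21] -> pop 44, enqueue [none], visited so far: [40, 30, 48, 20, 44]
  queue [6, 21] -> pop 6, enqueue [5, 15], visited so far: [40, 30, 48, 20, 44, 6]
  queue [21, 5, 15] -> pop 21, enqueue [none], visited so far: [40, 30, 48, 20, 44, 6, 21]
  queue [5, 15] -> pop 5, enqueue [none], visited so far: [40, 30, 48, 20, 44, 6, 21, 5]
  queue [15] -> pop 15, enqueue [8, 18], visited so far: [40, 30, 48, 20, 44, 6, 21, 5, 15]
  queue [8, 18] -> pop 8, enqueue [9], visited so far: [40, 30, 48, 20, 44, 6, 21, 5, 15, 8]
  queue [18, 9] -> pop 18, enqueue [none], visited so far: [40, 30, 48, 20, 44, 6, 21, 5, 15, 8, 18]
  queue [9] -> pop 9, enqueue [none], visited so far: [40, 30, 48, 20, 44, 6, 21, 5, 15, 8, 18, 9]
Result: [40, 30, 48, 20, 44, 6, 21, 5, 15, 8, 18, 9]


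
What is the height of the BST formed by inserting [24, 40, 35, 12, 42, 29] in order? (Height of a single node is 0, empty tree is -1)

Insertion order: [24, 40, 35, 12, 42, 29]
Tree (level-order array): [24, 12, 40, None, None, 35, 42, 29]
Compute height bottom-up (empty subtree = -1):
  height(12) = 1 + max(-1, -1) = 0
  height(29) = 1 + max(-1, -1) = 0
  height(35) = 1 + max(0, -1) = 1
  height(42) = 1 + max(-1, -1) = 0
  height(40) = 1 + max(1, 0) = 2
  height(24) = 1 + max(0, 2) = 3
Height = 3


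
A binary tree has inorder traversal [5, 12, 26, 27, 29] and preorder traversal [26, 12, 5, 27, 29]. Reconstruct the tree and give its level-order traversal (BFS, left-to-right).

Inorder:  [5, 12, 26, 27, 29]
Preorder: [26, 12, 5, 27, 29]
Algorithm: preorder visits root first, so consume preorder in order;
for each root, split the current inorder slice at that value into
left-subtree inorder and right-subtree inorder, then recurse.
Recursive splits:
  root=26; inorder splits into left=[5, 12], right=[27, 29]
  root=12; inorder splits into left=[5], right=[]
  root=5; inorder splits into left=[], right=[]
  root=27; inorder splits into left=[], right=[29]
  root=29; inorder splits into left=[], right=[]
Reconstructed level-order: [26, 12, 27, 5, 29]
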